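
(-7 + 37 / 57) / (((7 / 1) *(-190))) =0.00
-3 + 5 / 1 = 2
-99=-99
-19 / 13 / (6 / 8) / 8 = -19 / 78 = -0.24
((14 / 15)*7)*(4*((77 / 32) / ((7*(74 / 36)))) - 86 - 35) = -786.16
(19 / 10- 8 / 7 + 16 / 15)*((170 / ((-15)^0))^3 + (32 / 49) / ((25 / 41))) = 384176212916 / 42875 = 8960378.14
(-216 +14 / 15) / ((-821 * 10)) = 1613 / 61575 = 0.03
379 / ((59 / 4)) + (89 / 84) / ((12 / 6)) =259939 / 9912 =26.22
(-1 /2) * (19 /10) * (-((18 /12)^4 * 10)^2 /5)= 486.95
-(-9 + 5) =4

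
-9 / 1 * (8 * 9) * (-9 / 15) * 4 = 7776 / 5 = 1555.20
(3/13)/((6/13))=1/2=0.50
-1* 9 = -9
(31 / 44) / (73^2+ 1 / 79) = 2449 / 18523648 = 0.00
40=40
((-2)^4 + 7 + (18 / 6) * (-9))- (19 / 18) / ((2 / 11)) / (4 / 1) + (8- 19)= -2369 / 144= -16.45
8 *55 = 440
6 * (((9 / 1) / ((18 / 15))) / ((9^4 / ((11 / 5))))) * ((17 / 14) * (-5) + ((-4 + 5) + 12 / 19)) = -12991 / 193914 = -0.07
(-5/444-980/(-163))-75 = -4993595/72372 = -69.00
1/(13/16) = 16/13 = 1.23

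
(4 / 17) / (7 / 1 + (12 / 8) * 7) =8 / 595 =0.01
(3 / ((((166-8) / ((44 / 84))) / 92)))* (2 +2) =2024 / 553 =3.66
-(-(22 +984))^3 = 1018108216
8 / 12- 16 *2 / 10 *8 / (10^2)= 154 / 375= 0.41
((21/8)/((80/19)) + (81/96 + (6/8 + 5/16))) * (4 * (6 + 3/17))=33999/544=62.50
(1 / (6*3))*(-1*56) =-28 / 9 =-3.11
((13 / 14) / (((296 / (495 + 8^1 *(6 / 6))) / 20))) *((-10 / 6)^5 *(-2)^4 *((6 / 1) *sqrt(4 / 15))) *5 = -1634750000 *sqrt(15) / 62937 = -100598.37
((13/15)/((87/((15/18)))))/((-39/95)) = -95/4698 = -0.02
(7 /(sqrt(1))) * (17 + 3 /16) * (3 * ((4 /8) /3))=60.16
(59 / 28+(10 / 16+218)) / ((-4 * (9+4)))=-12361 / 2912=-4.24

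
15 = 15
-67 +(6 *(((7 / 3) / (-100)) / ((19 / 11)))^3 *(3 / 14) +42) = -514425065219 / 20577000000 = -25.00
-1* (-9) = 9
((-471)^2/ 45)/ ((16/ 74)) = 22800.32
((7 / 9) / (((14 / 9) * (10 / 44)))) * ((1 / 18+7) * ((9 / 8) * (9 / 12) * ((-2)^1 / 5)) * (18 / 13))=-37719 / 5200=-7.25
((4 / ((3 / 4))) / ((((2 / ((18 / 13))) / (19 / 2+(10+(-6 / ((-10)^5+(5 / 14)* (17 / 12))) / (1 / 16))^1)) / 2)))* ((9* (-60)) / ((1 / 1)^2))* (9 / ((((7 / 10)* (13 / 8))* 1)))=-2445628917703680 / 3974859889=-615274.25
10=10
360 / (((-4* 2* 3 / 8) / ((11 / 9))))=-440 / 3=-146.67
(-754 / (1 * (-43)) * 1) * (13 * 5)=1139.77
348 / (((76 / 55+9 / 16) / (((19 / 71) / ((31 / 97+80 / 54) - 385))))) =-262738080 / 2102036011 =-0.12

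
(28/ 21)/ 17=4/ 51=0.08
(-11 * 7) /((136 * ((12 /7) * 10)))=-539 /16320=-0.03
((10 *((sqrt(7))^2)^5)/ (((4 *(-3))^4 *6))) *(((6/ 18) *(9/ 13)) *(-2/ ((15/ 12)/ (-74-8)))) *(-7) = -4823609/ 16848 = -286.30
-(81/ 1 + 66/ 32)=-1329/ 16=-83.06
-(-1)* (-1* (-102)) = 102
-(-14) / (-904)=-7 / 452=-0.02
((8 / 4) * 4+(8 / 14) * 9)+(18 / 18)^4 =99 / 7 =14.14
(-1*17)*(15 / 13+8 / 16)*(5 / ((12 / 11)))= -40205 / 312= -128.86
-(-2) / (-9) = -2 / 9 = -0.22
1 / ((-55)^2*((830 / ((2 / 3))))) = 1 / 3766125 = 0.00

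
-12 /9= -4 /3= -1.33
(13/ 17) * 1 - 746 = -12669/ 17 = -745.24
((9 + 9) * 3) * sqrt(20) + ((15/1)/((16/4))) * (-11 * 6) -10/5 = -499/2 + 108 * sqrt(5) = -8.00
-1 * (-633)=633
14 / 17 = 0.82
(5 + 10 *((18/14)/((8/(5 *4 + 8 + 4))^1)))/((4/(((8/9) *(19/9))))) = 15010/567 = 26.47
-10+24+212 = 226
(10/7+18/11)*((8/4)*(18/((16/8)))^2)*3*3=344088/77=4468.68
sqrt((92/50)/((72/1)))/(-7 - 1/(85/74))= -17 * sqrt(23)/4014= -0.02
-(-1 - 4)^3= 125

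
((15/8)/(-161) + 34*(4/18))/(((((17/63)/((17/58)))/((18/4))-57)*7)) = -787041/41477464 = -0.02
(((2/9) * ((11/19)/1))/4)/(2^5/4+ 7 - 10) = 11/1710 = 0.01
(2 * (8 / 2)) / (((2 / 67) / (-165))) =-44220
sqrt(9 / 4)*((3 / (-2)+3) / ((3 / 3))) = 9 / 4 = 2.25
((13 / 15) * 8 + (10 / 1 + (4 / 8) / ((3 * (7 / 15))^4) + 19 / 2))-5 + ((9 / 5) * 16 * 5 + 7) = 6214874 / 36015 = 172.56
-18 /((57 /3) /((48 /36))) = -24 /19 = -1.26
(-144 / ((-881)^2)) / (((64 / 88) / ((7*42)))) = -58212 / 776161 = -0.07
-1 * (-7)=7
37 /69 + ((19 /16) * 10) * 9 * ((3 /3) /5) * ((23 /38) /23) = 1213 /1104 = 1.10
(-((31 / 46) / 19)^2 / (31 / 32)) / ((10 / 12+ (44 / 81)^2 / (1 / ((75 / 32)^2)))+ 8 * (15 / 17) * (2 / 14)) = -1376911872 / 3671343695735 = -0.00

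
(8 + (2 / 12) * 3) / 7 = 17 / 14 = 1.21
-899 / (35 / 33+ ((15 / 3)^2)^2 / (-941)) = -27916647 / 12310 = -2267.80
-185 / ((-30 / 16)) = 296 / 3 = 98.67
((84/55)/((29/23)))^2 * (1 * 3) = 11197872/2544025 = 4.40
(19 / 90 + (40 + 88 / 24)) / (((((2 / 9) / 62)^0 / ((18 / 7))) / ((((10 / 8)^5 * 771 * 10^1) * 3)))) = 28543865625 / 3584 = 7964248.22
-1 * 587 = -587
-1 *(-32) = 32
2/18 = 1/9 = 0.11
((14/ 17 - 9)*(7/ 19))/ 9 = -973/ 2907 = -0.33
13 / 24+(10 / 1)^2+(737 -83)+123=21061 / 24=877.54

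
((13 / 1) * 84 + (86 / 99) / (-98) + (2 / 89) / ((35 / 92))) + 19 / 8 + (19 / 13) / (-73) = 17936001290569 / 16388812440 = 1094.41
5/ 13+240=3125/ 13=240.38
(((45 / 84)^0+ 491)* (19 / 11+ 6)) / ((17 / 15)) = 36900 / 11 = 3354.55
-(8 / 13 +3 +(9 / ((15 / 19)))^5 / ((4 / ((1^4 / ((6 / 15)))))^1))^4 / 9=-3743886832823802754247461228472959348561 / 160655625000000000000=-23303801736315194405.72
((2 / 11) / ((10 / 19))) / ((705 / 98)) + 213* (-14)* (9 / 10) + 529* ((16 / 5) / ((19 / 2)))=-1845910537 / 736725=-2505.56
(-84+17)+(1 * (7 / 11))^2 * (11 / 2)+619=12193 / 22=554.23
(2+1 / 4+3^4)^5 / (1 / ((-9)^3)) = -2985029970014997 / 1024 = -2915068330092.77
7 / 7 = 1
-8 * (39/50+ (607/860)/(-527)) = -3529046/566525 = -6.23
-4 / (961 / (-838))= 3.49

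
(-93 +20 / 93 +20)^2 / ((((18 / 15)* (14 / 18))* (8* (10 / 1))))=6545623 / 92256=70.95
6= 6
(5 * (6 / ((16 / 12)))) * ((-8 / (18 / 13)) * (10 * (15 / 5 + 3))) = -7800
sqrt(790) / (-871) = -sqrt(790) / 871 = -0.03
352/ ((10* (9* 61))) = 176/ 2745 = 0.06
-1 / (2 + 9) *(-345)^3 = 3733056.82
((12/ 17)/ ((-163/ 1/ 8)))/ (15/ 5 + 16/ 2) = -96/ 30481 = -0.00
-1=-1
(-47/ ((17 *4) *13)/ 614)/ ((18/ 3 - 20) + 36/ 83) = 3901/ 611165776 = 0.00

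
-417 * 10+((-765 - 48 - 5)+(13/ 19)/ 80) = -7581747/ 1520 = -4987.99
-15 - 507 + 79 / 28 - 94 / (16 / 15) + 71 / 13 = -438141 / 728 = -601.84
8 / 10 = 4 / 5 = 0.80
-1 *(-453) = 453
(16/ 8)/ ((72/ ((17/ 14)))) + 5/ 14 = 197/ 504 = 0.39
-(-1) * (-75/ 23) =-75/ 23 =-3.26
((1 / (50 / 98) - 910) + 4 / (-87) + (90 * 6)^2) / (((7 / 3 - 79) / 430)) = -27186961259 / 16675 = -1630402.47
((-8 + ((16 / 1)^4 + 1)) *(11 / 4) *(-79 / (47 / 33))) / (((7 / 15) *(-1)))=21419169.45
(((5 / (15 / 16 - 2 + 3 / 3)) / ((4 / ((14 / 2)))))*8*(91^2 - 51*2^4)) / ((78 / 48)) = -66886400 / 13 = -5145107.69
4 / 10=2 / 5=0.40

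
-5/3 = -1.67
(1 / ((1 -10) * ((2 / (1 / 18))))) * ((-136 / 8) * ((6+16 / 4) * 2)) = 85 / 81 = 1.05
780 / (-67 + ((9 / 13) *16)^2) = 131820 / 9413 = 14.00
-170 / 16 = -10.62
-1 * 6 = -6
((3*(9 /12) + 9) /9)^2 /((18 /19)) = 475 /288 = 1.65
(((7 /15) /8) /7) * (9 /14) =0.01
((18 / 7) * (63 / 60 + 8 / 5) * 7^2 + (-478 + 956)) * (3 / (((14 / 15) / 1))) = 73071 / 28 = 2609.68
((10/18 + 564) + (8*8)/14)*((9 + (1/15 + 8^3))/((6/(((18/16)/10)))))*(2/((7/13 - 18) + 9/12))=-182157742/273735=-665.45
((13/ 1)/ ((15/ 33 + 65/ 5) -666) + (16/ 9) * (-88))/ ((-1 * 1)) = 10107911/ 64602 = 156.46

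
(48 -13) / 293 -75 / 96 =-6205 / 9376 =-0.66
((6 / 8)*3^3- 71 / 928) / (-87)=-18721 / 80736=-0.23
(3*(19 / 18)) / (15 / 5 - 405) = -0.01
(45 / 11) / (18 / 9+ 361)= 15 / 1331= 0.01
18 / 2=9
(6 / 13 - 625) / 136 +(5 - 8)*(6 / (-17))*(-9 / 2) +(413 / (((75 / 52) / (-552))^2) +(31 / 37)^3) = 3385943873844019973 / 55971565000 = 60494000.37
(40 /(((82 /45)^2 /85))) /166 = 860625 /139523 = 6.17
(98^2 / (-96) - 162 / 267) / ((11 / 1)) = -214985 / 23496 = -9.15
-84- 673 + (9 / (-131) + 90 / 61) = -6037946 / 7991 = -755.59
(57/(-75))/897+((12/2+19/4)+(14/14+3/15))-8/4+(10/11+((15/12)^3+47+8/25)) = 60.13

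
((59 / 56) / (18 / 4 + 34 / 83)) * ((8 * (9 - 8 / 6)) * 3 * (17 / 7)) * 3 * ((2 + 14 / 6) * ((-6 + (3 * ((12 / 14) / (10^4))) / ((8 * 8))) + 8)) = 111513924503059 / 44727200000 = 2493.20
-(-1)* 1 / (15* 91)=1 / 1365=0.00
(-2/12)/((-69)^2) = -1/28566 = -0.00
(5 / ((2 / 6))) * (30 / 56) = 225 / 28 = 8.04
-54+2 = -52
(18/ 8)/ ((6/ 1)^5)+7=24193/ 3456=7.00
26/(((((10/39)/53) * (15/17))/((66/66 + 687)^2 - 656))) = 71975729072/25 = 2879029162.88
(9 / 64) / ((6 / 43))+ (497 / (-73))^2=32304593 / 682112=47.36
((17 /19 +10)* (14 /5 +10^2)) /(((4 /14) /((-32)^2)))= 381330432 /95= 4014004.55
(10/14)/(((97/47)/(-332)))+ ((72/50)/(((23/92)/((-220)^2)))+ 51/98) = 2649033371/9506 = 278669.62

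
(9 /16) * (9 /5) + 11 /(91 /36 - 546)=310617 /313040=0.99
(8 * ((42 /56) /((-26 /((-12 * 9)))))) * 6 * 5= 747.69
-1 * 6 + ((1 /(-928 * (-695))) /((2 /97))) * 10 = -773855 /128992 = -6.00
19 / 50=0.38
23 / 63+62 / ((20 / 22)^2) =237463 / 3150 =75.39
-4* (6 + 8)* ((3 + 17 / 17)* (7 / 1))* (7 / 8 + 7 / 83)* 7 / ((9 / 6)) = -1747928 / 249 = -7019.79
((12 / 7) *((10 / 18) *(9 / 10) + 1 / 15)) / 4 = 17 / 70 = 0.24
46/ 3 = 15.33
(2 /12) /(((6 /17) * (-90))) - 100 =-324017 /3240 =-100.01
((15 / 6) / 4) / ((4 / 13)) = 65 / 32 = 2.03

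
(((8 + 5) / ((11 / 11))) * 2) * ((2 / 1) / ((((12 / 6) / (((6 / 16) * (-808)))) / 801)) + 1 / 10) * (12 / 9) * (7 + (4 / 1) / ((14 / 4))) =-2397904652 / 35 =-68511561.49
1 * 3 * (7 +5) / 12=3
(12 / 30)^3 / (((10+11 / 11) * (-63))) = -8 / 86625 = -0.00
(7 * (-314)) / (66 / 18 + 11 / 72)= -575.48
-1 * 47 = -47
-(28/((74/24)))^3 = -37933056/50653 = -748.88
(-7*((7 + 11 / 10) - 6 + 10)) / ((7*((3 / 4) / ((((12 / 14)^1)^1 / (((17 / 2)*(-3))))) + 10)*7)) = 968 / 6895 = 0.14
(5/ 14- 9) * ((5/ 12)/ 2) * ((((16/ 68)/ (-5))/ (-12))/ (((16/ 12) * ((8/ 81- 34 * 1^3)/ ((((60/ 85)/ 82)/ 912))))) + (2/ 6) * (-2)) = 23937080620123/ 19940972921856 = 1.20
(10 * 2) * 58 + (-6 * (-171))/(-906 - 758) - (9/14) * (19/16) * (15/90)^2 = 13504251/11648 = 1159.36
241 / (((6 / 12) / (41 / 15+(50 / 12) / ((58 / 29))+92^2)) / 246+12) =5020822649 / 249999473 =20.08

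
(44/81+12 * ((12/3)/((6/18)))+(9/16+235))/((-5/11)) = -5418787/6480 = -836.23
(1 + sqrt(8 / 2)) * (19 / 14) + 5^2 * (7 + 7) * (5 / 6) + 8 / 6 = 297.07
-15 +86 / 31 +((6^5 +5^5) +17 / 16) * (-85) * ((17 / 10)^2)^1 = -26566790479 / 9920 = -2678103.88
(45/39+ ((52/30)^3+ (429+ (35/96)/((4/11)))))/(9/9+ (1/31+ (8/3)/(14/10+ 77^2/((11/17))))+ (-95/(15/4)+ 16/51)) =-9863012246277211/542172523776000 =-18.19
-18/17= -1.06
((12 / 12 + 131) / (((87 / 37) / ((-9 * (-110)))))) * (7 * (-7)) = -78974280 / 29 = -2723251.03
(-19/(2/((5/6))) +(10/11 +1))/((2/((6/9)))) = -793/396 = -2.00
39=39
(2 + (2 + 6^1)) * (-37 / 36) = -185 / 18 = -10.28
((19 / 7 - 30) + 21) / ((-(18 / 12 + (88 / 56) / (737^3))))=3202524424 / 764238785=4.19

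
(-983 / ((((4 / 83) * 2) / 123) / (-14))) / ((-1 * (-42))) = 3345149 / 8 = 418143.62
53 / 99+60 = 5993 / 99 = 60.54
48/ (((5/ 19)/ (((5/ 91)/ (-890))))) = -456/ 40495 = -0.01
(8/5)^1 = 8/5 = 1.60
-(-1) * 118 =118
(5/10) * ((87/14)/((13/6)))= 261/182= 1.43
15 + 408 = 423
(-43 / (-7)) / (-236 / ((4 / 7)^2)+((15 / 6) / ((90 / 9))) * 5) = -86 / 10101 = -0.01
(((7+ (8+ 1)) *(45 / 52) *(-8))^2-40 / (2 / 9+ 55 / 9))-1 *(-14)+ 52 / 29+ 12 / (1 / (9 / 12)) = 1144274189 / 93119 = 12288.30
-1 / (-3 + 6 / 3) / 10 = 0.10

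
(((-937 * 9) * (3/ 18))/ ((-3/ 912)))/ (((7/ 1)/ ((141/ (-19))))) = -3170808/ 7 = -452972.57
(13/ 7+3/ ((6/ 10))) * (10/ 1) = 480/ 7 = 68.57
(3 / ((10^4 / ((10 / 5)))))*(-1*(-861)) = 2583 / 5000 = 0.52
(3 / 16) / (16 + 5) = 1 / 112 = 0.01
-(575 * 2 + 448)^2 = -2553604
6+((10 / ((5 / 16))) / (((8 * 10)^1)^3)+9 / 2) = 168001 / 16000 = 10.50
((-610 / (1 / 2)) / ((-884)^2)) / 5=-61 / 195364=-0.00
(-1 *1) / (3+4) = -1 / 7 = -0.14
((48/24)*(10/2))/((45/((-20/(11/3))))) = -40/33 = -1.21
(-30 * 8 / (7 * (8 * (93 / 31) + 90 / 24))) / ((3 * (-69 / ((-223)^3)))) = -3548661440 / 53613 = -66190.32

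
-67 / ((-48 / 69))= 1541 / 16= 96.31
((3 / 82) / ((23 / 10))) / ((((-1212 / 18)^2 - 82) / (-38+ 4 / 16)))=-20385 / 151128952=-0.00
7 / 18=0.39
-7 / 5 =-1.40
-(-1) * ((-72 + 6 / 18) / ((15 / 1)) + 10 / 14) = -256 / 63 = -4.06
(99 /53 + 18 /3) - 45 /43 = 15546 /2279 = 6.82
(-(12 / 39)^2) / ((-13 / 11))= 176 / 2197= 0.08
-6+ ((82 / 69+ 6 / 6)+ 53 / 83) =-18172 / 5727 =-3.17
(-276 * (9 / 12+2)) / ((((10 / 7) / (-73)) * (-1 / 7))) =-2714943 / 10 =-271494.30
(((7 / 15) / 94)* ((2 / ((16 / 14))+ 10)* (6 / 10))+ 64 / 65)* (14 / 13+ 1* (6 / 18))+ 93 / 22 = 1263791 / 223080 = 5.67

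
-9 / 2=-4.50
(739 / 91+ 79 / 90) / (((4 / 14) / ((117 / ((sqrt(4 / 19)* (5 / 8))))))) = 12849.86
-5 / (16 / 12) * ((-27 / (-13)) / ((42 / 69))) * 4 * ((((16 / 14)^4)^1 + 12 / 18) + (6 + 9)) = -388544175 / 436982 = -889.15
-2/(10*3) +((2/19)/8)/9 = -223/3420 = -0.07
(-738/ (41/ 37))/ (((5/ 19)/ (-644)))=8149176/ 5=1629835.20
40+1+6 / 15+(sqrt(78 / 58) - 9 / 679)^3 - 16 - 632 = -27537088304493 / 45391791655+17987646*sqrt(1131) / 387735481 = -605.09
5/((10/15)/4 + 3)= 30/19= 1.58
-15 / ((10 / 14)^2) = -147 / 5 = -29.40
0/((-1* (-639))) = 0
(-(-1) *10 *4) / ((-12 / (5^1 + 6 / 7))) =-410 / 21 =-19.52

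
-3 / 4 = -0.75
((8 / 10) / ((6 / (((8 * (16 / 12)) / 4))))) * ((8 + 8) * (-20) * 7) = -7168 / 9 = -796.44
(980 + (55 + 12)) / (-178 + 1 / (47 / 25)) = -5.90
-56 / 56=-1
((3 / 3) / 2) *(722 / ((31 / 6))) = 69.87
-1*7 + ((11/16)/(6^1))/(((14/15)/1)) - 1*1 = -3529/448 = -7.88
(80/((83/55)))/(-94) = -2200/3901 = -0.56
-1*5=-5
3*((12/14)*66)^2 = 470448/49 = 9600.98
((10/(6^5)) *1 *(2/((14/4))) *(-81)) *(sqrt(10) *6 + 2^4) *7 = -5 *sqrt(10)/2 - 20/3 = -14.57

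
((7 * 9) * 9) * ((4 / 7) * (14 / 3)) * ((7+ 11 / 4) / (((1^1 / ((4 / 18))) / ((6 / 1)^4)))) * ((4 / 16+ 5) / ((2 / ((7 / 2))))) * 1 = 39007332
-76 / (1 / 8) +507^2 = 256441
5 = 5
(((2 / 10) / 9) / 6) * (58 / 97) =29 / 13095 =0.00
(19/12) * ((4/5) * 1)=19/15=1.27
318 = 318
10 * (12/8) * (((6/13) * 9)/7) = 810/91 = 8.90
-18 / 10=-9 / 5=-1.80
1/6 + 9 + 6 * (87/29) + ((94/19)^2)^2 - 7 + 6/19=484465141/781926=619.58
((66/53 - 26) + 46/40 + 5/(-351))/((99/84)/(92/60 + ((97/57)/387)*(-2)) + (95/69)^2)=-287983886889223/32538948242775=-8.85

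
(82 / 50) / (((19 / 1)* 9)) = 0.01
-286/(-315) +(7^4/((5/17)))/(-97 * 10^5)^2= 26909740002571471/29638350000000000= 0.91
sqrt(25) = 5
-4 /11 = -0.36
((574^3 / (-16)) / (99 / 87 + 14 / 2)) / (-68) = 685557187 / 32096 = 21359.58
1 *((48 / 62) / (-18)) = -4 / 93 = -0.04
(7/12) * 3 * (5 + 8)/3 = 91/12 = 7.58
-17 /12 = -1.42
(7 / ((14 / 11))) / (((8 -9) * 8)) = -11 / 16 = -0.69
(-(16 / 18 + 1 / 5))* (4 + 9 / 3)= -343 / 45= -7.62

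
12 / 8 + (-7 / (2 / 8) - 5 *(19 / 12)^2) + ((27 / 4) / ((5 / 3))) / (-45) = -140849 / 3600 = -39.12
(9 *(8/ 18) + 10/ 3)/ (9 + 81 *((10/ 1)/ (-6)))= -11/ 189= -0.06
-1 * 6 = -6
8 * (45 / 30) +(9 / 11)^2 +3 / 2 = 14.17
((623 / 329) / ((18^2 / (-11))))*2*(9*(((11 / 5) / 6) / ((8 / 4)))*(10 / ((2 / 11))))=-118459 / 10152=-11.67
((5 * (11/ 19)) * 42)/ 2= 1155/ 19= 60.79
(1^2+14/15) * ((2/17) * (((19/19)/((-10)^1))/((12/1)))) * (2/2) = -29/15300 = -0.00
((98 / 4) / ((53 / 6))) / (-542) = -147 / 28726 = -0.01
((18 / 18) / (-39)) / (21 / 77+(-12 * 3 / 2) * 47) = 11 / 362817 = 0.00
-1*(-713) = 713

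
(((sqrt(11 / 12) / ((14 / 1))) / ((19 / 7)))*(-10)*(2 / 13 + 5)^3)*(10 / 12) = -7519075*sqrt(33) / 1502748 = -28.74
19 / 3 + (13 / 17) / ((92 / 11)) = 30145 / 4692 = 6.42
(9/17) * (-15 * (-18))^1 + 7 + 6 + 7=2770/17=162.94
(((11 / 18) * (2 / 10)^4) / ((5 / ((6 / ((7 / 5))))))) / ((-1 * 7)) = -11 / 91875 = -0.00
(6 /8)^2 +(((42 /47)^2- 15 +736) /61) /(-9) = -14596579 /19403856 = -0.75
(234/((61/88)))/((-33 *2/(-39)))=12168/61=199.48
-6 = -6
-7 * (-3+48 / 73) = 1197 / 73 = 16.40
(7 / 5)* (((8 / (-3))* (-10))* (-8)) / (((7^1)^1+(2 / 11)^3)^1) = -1192576 / 27975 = -42.63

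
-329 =-329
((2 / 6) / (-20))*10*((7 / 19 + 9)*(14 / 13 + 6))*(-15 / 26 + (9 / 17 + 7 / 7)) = -1723574 / 163761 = -10.52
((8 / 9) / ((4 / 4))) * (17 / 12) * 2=68 / 27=2.52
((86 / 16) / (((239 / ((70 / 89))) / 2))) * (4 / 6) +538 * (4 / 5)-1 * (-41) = 150414766 / 319065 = 471.42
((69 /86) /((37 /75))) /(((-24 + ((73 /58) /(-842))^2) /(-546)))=134776186127856 /3642684370817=37.00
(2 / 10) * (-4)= -4 / 5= -0.80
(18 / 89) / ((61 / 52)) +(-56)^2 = 17026280 / 5429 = 3136.17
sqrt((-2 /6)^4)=1 /9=0.11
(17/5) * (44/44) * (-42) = -714/5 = -142.80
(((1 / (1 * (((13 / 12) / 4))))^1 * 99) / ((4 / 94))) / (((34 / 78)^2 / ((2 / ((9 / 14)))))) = 40648608 / 289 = 140652.62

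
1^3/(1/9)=9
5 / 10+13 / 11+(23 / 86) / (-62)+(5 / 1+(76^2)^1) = 339165601 / 58652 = 5782.68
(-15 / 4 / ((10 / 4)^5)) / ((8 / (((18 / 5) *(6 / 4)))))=-81 / 3125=-0.03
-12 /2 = -6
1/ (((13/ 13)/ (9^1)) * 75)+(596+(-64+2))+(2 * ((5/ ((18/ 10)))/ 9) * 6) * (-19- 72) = 133031/ 675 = 197.08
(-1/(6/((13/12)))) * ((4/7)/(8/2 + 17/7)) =-13/810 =-0.02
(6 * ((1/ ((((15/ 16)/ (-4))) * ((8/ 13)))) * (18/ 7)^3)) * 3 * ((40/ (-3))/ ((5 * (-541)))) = -9704448/ 927815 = -10.46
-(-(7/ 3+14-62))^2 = -18769/ 9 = -2085.44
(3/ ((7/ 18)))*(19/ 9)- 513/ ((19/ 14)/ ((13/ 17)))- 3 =-32817/ 119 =-275.77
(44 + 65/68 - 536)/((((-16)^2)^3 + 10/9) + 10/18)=-100173/3422552404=-0.00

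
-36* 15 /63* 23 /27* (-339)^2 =-5873740 /7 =-839105.71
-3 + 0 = -3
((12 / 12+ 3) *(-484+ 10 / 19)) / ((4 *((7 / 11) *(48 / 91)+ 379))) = -1313598 / 1030655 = -1.27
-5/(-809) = 5/809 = 0.01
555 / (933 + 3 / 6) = 1110 / 1867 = 0.59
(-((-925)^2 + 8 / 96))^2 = 105421576785001 / 144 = 732094283229.17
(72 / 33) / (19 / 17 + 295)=68 / 9229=0.01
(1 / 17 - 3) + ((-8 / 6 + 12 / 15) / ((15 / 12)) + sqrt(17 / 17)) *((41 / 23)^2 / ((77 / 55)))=-1548439 / 944265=-1.64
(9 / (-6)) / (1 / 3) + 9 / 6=-3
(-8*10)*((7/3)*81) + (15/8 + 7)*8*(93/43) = -643557/43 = -14966.44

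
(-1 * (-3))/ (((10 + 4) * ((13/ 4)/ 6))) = 36/ 91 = 0.40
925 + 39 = 964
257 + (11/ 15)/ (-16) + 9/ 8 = 61939/ 240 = 258.08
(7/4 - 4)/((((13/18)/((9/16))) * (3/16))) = -243/26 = -9.35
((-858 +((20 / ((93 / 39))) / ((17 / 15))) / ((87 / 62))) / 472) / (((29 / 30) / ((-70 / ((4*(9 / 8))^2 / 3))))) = 147137900 / 7591707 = 19.38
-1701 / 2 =-850.50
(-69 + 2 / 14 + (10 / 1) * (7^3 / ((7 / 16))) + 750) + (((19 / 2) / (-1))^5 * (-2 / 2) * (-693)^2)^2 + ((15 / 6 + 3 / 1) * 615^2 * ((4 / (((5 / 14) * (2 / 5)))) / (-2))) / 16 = 9898445312054966420548559 / 7168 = 1380921500007668306438.14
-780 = -780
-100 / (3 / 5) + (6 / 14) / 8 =-166.61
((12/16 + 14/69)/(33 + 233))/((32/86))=11309/1174656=0.01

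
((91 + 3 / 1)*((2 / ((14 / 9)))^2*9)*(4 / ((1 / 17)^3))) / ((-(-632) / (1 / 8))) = 168334119 / 30968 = 5435.74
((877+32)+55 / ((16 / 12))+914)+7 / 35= 37289 / 20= 1864.45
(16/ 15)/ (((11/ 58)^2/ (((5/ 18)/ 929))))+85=258005567/ 3035043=85.01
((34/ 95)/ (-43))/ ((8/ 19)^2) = -323/ 6880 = -0.05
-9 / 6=-3 / 2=-1.50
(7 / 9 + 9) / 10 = 44 / 45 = 0.98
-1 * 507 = -507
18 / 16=9 / 8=1.12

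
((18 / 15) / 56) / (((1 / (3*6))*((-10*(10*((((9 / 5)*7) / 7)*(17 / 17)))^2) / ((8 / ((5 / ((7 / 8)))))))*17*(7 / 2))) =-1 / 357000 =-0.00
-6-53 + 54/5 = -241/5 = -48.20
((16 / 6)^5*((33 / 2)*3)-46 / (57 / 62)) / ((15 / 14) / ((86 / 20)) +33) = 255743747 / 1283526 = 199.25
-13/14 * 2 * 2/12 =-13/42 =-0.31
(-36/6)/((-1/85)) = 510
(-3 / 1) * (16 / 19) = -48 / 19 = -2.53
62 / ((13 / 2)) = 124 / 13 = 9.54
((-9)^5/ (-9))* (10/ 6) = 10935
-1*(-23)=23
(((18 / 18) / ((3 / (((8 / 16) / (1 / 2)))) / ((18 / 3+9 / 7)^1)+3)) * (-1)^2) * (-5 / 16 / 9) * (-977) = 83045 / 8352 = 9.94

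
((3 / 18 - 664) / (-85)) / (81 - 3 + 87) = 3983 / 84150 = 0.05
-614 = -614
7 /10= 0.70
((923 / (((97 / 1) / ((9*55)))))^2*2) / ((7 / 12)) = 5009853677400 / 65863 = 76064765.91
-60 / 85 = -12 / 17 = -0.71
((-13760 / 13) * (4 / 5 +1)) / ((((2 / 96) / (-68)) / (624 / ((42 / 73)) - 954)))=73890275328 / 91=811981047.56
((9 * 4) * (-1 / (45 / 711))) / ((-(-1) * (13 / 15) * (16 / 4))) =-164.08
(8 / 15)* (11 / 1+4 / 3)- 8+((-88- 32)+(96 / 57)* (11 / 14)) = -120.10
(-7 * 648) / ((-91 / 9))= 5832 / 13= 448.62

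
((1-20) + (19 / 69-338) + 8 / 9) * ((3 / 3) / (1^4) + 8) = -73658 / 23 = -3202.52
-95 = -95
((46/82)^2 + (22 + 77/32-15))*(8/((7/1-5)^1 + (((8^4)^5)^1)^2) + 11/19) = 5.63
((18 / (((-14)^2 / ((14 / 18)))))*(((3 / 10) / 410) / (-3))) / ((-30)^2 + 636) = -1 / 88166400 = -0.00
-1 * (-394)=394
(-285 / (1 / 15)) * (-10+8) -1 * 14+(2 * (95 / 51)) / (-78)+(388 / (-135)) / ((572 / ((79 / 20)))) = 56027299429 / 6563700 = 8535.93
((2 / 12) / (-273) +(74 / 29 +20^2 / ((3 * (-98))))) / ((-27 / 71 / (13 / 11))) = -28107551 / 7596666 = -3.70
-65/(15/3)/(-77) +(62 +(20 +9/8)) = 51309/616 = 83.29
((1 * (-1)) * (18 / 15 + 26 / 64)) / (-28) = 257 / 4480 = 0.06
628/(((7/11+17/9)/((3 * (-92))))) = -8579736/125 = -68637.89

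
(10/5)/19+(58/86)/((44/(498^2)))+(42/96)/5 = 2733142669/718960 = 3801.52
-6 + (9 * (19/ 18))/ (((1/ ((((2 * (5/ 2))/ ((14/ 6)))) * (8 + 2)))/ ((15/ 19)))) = 1083/ 7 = 154.71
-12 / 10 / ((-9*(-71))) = -2 / 1065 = -0.00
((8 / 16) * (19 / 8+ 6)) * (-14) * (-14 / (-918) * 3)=-3283 / 1224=-2.68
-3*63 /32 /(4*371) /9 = -3 /6784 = -0.00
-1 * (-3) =3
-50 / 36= -25 / 18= -1.39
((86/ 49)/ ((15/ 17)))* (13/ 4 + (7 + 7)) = 16813/ 490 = 34.31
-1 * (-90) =90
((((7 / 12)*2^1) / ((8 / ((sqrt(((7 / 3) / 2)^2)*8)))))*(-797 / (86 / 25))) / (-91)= 139475 / 40248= 3.47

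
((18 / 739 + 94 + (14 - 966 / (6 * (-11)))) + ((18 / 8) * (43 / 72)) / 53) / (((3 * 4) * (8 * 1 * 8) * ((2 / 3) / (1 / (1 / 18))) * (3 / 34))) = 86263766961 / 1764708352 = 48.88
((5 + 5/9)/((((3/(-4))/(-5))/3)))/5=200/9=22.22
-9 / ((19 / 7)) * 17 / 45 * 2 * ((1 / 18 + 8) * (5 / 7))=-2465 / 171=-14.42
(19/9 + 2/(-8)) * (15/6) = 335/72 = 4.65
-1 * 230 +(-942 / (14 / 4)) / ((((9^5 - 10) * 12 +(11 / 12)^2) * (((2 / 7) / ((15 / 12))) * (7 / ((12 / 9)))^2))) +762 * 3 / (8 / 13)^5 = 2102658820845613363 / 81902897348608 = 25672.58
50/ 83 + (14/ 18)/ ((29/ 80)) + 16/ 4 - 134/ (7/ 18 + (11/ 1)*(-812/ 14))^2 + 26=32.75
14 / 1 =14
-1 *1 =-1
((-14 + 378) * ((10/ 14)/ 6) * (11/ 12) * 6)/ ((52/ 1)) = 55/ 12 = 4.58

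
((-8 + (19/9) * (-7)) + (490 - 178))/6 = 2603/54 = 48.20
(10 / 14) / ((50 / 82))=41 / 35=1.17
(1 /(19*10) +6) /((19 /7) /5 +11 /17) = 135779 /26904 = 5.05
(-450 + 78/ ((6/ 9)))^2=110889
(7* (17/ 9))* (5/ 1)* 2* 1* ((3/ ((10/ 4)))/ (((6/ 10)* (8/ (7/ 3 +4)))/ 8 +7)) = 22610/ 1011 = 22.36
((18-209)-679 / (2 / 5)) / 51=-1259 / 34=-37.03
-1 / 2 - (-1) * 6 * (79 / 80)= 5.42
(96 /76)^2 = 576 /361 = 1.60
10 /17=0.59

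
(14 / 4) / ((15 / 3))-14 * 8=-1113 / 10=-111.30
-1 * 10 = -10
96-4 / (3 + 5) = 95.50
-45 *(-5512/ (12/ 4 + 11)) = 124020/ 7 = 17717.14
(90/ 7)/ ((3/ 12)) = 360/ 7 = 51.43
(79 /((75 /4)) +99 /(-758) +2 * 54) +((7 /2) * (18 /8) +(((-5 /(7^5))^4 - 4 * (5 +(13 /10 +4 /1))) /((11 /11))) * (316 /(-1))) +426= 13565.16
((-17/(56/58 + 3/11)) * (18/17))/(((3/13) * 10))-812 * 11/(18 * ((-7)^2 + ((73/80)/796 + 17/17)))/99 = -3259719035633/509372078175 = -6.40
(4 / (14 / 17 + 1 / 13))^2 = 781456 / 39601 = 19.73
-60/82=-30/41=-0.73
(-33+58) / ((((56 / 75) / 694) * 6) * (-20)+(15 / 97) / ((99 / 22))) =-12622125 / 47834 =-263.87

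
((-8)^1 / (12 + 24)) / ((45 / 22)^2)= -968 / 18225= -0.05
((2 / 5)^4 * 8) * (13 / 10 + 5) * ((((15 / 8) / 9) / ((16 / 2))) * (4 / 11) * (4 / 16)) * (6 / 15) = 42 / 34375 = 0.00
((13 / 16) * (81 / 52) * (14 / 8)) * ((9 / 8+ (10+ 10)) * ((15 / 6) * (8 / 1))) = 479115 / 512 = 935.77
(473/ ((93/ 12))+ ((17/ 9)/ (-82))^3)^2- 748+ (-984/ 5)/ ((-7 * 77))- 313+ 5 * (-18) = 1077158246444497838414329831/ 418427604553752573151680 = 2574.30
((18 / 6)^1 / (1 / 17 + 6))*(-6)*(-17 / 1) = 5202 / 103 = 50.50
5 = 5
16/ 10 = 8/ 5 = 1.60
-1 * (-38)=38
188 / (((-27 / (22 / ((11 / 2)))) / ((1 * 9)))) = -752 / 3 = -250.67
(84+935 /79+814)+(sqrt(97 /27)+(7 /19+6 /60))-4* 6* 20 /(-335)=913.63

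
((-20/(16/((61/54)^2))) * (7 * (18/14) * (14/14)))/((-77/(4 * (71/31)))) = 1320955/773388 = 1.71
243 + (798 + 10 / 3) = 3133 / 3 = 1044.33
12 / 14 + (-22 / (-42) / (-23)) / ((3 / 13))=157 / 207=0.76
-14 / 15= -0.93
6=6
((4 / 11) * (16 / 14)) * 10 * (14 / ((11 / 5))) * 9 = 28800 / 121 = 238.02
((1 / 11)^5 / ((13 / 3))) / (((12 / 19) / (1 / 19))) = 1 / 8374652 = 0.00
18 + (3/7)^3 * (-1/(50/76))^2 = 3897738/214375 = 18.18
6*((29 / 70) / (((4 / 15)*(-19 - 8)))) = -29 / 84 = -0.35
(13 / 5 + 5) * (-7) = -266 / 5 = -53.20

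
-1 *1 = -1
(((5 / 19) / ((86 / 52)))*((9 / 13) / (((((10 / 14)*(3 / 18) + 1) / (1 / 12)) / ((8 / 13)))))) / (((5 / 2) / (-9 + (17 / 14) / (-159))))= -481224 / 26456911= -0.02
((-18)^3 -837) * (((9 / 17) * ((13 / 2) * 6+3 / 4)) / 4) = -9543339 / 272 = -35085.81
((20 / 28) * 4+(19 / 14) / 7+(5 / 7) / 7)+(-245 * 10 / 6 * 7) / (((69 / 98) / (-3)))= 82375621 / 6762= 12182.14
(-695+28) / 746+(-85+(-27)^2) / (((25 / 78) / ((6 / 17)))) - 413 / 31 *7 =6044612117 / 9828550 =615.01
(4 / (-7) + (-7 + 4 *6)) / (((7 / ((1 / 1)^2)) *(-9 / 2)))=-230 / 441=-0.52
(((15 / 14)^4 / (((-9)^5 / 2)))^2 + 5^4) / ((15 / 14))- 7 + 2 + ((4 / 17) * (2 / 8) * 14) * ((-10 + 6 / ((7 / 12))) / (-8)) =413064268379183821 / 714268489235616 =578.30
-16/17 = -0.94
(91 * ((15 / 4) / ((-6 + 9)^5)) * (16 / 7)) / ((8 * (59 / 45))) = 325 / 1062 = 0.31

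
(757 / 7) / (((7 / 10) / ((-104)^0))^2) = 75700 / 343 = 220.70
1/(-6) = -1/6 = -0.17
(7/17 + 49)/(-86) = -420/731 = -0.57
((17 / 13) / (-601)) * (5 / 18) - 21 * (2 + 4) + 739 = 86208557 / 140634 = 613.00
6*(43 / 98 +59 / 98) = 306 / 49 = 6.24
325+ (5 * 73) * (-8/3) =-1945/3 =-648.33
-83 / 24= -3.46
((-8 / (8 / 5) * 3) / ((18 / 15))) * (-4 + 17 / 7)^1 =275 / 14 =19.64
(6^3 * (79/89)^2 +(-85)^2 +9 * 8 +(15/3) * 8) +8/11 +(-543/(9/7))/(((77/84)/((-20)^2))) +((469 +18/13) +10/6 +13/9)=-1797356680804/10194327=-176309.50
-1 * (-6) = 6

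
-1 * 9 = -9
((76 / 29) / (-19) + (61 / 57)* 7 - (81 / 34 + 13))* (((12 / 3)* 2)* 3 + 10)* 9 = -1353747 / 551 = -2456.89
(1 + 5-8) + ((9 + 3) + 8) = 18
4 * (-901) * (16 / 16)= -3604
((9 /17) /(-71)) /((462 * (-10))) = 3 /1858780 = 0.00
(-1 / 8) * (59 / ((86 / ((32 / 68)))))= -59 / 1462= -0.04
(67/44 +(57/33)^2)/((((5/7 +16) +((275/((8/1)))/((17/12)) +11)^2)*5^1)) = 4412163/6170067695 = 0.00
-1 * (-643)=643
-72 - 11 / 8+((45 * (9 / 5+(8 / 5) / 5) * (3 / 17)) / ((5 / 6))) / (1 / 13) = 643469 / 3400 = 189.26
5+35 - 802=-762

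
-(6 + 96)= -102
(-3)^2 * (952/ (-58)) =-4284/ 29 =-147.72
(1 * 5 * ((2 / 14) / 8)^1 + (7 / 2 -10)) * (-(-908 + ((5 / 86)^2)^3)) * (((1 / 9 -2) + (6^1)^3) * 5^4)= -158830073378973255224375 / 203901886508544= -778953427.55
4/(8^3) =1/128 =0.01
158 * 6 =948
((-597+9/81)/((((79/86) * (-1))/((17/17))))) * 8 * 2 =93568/9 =10396.44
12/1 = 12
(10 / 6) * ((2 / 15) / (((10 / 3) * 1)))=1 / 15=0.07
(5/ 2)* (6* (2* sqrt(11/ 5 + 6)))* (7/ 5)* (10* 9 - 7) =3486* sqrt(205)/ 5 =9982.38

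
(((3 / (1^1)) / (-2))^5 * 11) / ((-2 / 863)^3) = 1718032384431 / 256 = 6711064001.68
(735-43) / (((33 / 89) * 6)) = 30794 / 99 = 311.05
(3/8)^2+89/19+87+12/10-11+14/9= 4573519/54720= 83.58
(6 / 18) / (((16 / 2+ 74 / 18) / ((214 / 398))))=321 / 21691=0.01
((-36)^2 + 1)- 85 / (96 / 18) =20497 / 16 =1281.06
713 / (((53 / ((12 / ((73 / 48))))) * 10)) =205344 / 19345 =10.61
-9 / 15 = -3 / 5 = -0.60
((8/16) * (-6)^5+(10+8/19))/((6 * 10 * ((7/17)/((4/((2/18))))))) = -3757374/665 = -5650.19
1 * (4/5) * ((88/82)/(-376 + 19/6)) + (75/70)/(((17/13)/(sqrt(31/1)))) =-1056/458585 + 195 * sqrt(31)/238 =4.56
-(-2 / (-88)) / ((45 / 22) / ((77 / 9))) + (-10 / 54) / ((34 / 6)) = -1759 / 13770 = -0.13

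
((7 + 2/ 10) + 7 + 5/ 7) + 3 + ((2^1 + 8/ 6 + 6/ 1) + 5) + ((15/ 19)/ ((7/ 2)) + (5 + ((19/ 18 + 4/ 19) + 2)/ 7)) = 64877/ 1710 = 37.94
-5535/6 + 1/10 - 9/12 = -18463/20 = -923.15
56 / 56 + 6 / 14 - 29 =-193 / 7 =-27.57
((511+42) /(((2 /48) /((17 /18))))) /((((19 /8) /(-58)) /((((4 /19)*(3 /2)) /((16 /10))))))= -21810320 /361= -60416.40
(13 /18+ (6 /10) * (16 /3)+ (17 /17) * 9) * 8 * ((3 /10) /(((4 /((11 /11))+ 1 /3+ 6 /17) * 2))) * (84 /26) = 830382 /77675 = 10.69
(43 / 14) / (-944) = -43 / 13216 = -0.00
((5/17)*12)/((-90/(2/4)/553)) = -553/51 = -10.84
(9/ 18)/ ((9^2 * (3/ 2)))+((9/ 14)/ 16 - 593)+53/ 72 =-32235697/ 54432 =-592.22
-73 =-73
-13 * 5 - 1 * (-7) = -58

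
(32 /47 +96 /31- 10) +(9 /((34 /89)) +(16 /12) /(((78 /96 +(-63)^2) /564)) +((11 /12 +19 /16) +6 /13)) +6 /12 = 20214955331693 /981709605552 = 20.59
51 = 51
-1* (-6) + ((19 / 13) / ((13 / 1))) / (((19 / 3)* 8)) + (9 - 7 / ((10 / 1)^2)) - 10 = 166709 / 33800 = 4.93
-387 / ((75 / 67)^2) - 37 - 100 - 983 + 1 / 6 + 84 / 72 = -2676581 / 1875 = -1427.51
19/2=9.50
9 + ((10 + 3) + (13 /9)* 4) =250 /9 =27.78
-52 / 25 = -2.08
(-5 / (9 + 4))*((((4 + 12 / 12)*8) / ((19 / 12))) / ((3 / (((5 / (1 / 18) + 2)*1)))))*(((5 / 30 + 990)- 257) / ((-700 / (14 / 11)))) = 3237664 / 8151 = 397.21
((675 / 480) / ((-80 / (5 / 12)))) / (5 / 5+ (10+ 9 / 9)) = -5 / 8192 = -0.00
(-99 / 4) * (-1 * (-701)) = -69399 / 4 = -17349.75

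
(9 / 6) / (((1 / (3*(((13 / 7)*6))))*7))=351 / 49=7.16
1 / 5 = 0.20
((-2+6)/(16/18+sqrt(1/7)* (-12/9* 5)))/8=-135* sqrt(7)/1576 - 63/788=-0.31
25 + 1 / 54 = 1351 / 54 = 25.02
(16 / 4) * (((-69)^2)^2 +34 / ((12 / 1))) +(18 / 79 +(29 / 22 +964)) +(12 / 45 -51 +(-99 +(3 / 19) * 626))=14970426283141 / 165110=90669409.99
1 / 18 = 0.06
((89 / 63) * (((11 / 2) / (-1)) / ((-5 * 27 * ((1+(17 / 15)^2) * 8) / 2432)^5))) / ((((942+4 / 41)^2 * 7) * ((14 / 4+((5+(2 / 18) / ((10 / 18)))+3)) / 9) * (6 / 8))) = 23442199863808000000 / 19637425981833583866735429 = 0.00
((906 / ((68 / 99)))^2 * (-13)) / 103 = -26146294317 / 119068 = -219591.28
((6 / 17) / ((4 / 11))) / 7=33 / 238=0.14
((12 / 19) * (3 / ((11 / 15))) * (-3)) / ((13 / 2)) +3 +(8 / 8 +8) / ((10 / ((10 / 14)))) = 93207 / 38038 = 2.45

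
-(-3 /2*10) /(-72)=-5 /24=-0.21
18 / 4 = 4.50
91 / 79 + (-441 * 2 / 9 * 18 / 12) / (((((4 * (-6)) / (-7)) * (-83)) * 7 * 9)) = 547687 / 472104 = 1.16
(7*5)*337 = 11795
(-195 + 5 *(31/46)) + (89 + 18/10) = -23191/230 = -100.83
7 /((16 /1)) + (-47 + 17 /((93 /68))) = -50789 /1488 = -34.13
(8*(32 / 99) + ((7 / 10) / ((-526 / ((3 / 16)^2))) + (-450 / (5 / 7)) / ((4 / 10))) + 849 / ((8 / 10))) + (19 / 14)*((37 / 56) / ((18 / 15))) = -3334126502573 / 6532162560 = -510.42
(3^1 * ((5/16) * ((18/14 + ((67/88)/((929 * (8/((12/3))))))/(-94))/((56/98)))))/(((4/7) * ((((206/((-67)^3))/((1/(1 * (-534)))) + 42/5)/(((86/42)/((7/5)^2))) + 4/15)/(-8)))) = -70438597930072378125/20649712578070636544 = -3.41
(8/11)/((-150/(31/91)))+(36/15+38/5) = 750626/75075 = 10.00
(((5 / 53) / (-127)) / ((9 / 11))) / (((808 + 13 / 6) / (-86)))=0.00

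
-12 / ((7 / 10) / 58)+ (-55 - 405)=-10180 / 7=-1454.29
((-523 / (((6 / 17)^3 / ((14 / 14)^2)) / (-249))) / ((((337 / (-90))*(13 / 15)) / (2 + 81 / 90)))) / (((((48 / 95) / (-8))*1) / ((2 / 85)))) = 34562028755 / 35048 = 986134.12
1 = 1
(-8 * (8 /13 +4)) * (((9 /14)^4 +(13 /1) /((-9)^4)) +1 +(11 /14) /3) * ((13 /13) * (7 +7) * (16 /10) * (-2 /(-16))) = -1446423652 /9751833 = -148.32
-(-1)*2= 2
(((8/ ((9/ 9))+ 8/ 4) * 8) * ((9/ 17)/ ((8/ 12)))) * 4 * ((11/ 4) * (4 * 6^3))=10264320/ 17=603783.53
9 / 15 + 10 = 53 / 5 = 10.60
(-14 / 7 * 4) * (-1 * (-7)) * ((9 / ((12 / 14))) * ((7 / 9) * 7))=-9604 / 3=-3201.33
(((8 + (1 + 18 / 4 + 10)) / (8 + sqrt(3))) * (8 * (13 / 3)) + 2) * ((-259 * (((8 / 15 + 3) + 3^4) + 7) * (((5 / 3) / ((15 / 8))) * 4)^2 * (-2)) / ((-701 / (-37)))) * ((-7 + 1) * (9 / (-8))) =134179977401344 / 5772735 - 16464296855552 * sqrt(3) / 5772735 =18303798.59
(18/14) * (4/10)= 18/35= 0.51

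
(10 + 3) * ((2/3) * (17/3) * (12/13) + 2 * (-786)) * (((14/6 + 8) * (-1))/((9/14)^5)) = 1019892861568/531441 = 1919108.35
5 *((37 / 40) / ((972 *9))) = 37 / 69984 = 0.00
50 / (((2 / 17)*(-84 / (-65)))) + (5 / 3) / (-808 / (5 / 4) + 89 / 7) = 612689975 / 1863036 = 328.87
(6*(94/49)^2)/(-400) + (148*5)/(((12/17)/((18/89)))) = 2264753697/10684450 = 211.97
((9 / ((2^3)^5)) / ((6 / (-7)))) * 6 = -63 / 32768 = -0.00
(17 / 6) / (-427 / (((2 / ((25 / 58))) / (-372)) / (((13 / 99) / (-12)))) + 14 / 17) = -553146 / 72973649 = -0.01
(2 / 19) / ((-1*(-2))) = 0.05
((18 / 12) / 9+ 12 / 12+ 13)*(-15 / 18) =-425 / 36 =-11.81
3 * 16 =48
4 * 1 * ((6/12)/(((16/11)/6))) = 33/4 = 8.25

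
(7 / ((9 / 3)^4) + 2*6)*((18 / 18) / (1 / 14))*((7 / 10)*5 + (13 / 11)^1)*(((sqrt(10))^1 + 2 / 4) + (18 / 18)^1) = 64169 / 54 + 64169*sqrt(10) / 81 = 3693.50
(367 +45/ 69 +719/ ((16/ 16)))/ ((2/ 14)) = 174951/ 23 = 7606.57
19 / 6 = 3.17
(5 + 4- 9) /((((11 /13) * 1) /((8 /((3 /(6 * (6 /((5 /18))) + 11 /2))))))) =0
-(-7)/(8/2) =7/4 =1.75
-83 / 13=-6.38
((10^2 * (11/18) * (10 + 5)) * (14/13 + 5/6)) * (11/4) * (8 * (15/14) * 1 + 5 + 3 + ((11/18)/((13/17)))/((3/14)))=112408561375/1149876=97757.12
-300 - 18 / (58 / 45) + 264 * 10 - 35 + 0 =66440 / 29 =2291.03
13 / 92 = 0.14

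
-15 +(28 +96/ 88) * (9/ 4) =555/ 11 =50.45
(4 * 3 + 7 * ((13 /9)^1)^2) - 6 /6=2074 /81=25.60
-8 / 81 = -0.10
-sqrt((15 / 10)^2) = -3 / 2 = -1.50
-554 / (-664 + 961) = -554 / 297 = -1.87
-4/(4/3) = -3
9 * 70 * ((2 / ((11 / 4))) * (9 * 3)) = 136080 / 11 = 12370.91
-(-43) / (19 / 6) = 258 / 19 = 13.58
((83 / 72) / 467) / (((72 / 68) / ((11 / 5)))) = 0.01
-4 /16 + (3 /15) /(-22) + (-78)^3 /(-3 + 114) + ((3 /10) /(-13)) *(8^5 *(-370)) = 29154765063 /105820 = 275512.81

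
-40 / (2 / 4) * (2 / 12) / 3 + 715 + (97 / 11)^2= 858476 / 1089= 788.32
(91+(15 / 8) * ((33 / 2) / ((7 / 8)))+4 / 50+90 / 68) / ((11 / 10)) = 760176 / 6545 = 116.15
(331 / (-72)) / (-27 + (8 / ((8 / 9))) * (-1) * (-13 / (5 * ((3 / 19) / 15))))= -331 / 158112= -0.00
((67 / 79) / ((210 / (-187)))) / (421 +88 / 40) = -12529 / 7020888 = -0.00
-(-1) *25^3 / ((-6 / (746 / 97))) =-20027.92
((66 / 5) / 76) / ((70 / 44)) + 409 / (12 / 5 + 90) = 995333 / 219450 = 4.54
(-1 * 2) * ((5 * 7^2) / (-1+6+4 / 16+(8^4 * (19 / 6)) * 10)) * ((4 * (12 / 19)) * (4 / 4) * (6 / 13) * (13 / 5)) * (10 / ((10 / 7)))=-2370816 / 29574317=-0.08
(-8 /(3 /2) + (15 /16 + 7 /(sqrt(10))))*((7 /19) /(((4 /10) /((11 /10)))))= -16247 /3648 + 539*sqrt(10) /760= -2.21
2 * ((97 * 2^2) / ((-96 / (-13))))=1261 / 12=105.08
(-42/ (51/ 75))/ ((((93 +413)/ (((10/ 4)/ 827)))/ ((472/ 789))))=-206500/ 935471801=-0.00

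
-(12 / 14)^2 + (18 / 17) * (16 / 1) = 13500 / 833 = 16.21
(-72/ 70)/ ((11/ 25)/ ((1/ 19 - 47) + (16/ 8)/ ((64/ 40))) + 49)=-69460/ 3308347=-0.02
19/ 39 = 0.49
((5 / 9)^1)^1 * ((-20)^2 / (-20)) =-100 / 9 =-11.11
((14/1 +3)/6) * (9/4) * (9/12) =153/32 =4.78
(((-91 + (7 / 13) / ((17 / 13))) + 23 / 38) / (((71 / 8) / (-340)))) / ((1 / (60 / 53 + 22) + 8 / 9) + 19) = 51311630880 / 296686919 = 172.95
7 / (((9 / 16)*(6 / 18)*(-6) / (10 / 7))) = -80 / 9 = -8.89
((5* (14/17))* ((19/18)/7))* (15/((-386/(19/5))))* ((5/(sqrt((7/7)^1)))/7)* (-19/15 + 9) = -104690/206703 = -0.51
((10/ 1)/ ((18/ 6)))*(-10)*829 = -82900/ 3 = -27633.33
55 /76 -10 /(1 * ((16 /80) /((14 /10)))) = -5265 /76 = -69.28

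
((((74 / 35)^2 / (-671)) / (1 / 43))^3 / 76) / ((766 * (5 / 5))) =-0.00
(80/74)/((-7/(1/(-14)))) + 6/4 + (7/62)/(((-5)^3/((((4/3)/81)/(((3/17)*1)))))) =15476627137/10242996750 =1.51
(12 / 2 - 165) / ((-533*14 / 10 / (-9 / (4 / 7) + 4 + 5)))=-21465 / 14924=-1.44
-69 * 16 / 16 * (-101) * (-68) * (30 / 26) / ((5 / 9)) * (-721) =9225255564 / 13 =709635043.38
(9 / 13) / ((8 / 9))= 81 / 104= 0.78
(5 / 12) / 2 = 5 / 24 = 0.21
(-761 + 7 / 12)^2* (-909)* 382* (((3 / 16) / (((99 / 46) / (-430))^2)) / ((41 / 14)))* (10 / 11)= -1374741754427603515625 / 2946834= -466514827244291.17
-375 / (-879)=125 / 293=0.43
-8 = -8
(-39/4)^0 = 1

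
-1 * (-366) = 366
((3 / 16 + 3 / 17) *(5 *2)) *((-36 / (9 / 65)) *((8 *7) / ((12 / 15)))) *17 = -1126125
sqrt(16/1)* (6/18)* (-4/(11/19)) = -304/33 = -9.21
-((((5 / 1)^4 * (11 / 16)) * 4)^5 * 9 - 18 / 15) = -691155910491943353231 / 5120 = -134991388767957686.18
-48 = -48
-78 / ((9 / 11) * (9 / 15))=-1430 / 9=-158.89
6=6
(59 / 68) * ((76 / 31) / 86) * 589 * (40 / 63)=425980 / 46053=9.25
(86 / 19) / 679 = 86 / 12901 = 0.01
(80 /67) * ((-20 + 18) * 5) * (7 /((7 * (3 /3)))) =-800 /67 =-11.94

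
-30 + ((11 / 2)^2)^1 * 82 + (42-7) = 4971 / 2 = 2485.50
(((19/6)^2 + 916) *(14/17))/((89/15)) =68635/534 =128.53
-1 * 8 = -8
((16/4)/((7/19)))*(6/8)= 57/7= 8.14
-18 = -18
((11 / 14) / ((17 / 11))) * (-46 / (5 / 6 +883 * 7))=-16698 / 4413829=-0.00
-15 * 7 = -105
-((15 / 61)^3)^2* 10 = -113906250 / 51520374361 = -0.00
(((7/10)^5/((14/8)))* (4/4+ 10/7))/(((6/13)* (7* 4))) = 10829/600000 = 0.02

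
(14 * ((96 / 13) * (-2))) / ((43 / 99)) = -266112 / 559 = -476.05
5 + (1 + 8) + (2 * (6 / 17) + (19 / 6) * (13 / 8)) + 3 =18647 / 816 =22.85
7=7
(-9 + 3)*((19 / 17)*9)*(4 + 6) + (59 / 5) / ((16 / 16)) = -50297 / 85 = -591.73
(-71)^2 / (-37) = -5041 / 37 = -136.24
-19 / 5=-3.80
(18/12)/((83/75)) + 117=118.36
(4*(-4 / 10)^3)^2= 1024 / 15625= 0.07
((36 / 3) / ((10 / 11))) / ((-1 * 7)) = -66 / 35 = -1.89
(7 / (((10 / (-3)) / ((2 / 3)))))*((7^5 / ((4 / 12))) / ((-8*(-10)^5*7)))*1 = -0.01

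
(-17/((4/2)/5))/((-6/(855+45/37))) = 224400/37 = 6064.86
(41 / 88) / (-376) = -41 / 33088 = -0.00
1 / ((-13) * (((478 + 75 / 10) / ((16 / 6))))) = -16 / 37869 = -0.00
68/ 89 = 0.76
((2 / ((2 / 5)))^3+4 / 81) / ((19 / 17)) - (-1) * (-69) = 66002 / 1539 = 42.89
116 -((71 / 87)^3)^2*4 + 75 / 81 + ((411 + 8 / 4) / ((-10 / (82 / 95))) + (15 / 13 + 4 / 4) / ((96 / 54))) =870848130956518181 / 10710567164922300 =81.31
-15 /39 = -5 /13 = -0.38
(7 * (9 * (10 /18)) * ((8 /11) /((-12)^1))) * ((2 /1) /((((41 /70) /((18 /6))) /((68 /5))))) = -133280 /451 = -295.52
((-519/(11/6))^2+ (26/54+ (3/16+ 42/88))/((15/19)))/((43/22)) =1461341221/35640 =41002.84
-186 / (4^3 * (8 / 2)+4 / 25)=-2325 / 3202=-0.73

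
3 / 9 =1 / 3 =0.33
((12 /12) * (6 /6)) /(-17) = -1 /17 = -0.06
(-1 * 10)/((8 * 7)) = -5/28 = -0.18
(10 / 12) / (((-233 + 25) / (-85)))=425 / 1248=0.34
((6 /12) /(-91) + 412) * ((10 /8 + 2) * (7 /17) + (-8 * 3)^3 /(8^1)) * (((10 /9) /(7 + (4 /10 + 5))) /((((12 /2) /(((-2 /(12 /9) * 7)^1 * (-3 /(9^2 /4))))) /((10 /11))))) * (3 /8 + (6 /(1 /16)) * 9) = -12986086.45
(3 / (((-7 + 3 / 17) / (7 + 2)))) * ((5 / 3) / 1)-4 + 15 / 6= -939 / 116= -8.09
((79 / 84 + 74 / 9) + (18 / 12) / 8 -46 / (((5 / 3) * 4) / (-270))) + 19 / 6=1890521 / 1008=1875.52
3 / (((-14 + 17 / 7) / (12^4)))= -5376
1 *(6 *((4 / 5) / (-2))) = -12 / 5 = -2.40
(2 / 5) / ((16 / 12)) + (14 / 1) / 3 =149 / 30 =4.97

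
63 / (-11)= -63 / 11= -5.73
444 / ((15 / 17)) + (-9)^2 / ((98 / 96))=142724 / 245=582.55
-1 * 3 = -3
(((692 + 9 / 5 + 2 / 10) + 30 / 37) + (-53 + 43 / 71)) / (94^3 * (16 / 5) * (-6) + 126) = -4219070 / 104732492559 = -0.00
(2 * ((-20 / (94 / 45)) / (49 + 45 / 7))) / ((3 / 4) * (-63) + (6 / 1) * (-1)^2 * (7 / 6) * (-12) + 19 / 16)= 25200 / 9487279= 0.00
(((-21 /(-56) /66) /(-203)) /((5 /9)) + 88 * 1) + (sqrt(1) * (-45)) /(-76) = 300695609 /3394160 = 88.59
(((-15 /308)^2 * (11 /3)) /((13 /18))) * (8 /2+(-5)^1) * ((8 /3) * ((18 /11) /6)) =-0.01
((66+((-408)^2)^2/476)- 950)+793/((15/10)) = 1222504154/21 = 58214483.52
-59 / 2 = -29.50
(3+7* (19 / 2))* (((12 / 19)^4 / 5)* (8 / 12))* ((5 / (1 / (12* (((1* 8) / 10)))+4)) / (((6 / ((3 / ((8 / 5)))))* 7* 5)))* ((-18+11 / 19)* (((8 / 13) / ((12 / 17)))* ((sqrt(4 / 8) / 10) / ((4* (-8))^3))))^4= 139354969591819099 / 7531236161098691729090090589224960000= 0.00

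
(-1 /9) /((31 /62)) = -2 /9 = -0.22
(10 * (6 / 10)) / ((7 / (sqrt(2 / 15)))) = 2 * sqrt(30) / 35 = 0.31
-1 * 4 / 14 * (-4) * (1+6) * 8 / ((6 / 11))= 352 / 3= 117.33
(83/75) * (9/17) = 249/425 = 0.59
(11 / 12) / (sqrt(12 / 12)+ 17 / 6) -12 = -541 / 46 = -11.76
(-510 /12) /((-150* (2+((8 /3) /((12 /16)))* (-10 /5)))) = -51 /920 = -0.06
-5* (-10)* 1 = 50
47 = 47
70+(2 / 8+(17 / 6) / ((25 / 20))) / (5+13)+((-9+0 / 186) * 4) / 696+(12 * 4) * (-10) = -12838441 / 31320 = -409.91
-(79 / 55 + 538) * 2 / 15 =-59338 / 825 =-71.92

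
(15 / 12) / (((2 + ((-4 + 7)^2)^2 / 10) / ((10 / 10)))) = 25 / 202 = 0.12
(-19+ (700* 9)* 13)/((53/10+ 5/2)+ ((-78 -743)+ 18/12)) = -818810/8117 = -100.88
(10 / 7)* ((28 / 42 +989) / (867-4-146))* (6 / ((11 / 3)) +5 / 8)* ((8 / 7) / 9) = 5908310 / 10434501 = 0.57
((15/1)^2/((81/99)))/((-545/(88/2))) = -2420/109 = -22.20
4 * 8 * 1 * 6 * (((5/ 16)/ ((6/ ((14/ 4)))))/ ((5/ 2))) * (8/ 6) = 56/ 3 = 18.67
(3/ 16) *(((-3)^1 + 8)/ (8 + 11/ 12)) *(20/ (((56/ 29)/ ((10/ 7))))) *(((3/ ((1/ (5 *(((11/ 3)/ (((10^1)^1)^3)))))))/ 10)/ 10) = 2871/ 3355520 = 0.00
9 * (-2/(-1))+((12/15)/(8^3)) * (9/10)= 115209/6400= 18.00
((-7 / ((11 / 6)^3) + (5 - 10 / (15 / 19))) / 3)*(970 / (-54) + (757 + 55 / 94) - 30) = -2082.19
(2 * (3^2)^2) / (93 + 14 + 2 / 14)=189 / 125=1.51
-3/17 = -0.18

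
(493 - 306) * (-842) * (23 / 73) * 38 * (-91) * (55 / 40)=235877415.75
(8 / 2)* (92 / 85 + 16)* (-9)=-52272 / 85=-614.96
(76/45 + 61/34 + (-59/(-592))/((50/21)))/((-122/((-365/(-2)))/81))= -427.10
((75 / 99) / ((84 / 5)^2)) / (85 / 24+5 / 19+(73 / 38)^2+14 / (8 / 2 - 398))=8889625 / 24705822834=0.00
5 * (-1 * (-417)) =2085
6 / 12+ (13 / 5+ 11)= 141 / 10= 14.10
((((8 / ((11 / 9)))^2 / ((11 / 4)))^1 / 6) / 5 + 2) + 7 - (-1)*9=18.52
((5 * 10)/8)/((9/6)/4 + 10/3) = 150/89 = 1.69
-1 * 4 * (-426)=1704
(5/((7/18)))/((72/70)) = 25/2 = 12.50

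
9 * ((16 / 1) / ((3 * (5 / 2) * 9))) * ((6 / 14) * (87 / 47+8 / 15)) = 53792 / 24675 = 2.18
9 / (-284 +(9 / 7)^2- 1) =-147 / 4628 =-0.03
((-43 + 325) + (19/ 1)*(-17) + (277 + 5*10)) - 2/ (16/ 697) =1591/ 8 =198.88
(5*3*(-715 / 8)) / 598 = -825 / 368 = -2.24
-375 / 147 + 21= 904 / 49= 18.45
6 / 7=0.86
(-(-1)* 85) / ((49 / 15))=1275 / 49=26.02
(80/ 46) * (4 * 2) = 320/ 23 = 13.91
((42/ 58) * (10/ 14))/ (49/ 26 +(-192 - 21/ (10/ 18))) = -0.00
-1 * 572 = -572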